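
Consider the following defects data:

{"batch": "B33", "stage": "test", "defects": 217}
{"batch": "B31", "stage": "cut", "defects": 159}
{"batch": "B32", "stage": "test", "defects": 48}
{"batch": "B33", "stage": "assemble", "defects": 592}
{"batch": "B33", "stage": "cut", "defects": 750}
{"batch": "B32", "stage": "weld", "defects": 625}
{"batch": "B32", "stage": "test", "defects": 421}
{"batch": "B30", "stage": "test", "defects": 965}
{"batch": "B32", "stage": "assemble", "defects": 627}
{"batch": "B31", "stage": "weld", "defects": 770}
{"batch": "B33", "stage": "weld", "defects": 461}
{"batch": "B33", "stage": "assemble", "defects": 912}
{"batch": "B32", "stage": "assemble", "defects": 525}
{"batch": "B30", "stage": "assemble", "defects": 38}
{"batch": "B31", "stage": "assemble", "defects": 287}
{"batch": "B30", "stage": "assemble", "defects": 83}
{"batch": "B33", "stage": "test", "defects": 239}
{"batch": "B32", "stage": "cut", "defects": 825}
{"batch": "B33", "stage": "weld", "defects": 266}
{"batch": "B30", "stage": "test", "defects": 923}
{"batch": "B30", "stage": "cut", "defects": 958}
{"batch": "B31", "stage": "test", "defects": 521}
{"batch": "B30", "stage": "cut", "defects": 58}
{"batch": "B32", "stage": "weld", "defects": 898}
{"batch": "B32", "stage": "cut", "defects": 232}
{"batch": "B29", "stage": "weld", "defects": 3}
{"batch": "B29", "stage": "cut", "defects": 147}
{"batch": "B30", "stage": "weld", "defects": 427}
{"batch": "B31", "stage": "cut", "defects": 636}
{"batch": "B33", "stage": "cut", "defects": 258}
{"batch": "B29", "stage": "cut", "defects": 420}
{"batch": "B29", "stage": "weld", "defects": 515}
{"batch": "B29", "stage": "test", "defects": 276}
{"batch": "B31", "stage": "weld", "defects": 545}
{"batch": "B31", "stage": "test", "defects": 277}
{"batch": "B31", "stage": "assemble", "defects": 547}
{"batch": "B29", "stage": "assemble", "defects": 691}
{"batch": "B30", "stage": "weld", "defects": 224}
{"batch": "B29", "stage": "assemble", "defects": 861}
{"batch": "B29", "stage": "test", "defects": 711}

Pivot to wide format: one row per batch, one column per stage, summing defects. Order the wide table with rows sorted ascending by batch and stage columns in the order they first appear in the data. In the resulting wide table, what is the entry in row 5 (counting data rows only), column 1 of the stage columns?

456

With rows sorted ascending by batch, row 5 is batch=B33. stage columns in first-appearance order: test, cut, assemble, weld; column 1 is test.
Long rows with batch=B33, stage=test: 217 + 239 = 456.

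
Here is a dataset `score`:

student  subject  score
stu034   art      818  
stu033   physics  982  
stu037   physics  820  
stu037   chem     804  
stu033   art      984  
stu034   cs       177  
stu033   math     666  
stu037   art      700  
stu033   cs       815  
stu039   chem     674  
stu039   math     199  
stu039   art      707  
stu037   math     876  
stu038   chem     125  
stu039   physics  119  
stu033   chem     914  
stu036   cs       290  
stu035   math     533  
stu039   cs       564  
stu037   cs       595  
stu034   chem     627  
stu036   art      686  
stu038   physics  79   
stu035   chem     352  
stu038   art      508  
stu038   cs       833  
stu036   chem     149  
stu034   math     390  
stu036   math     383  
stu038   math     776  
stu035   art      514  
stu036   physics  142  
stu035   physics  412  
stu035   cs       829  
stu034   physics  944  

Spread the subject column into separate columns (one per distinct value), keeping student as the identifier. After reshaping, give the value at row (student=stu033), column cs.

Wide layout: rows indexed by student, columns are the 5 distinct subject values (art, physics, chem, cs, math).
Cell (student=stu033, subject=cs) draws from the long row where student=stu033 and subject=cs, which has score=815.

815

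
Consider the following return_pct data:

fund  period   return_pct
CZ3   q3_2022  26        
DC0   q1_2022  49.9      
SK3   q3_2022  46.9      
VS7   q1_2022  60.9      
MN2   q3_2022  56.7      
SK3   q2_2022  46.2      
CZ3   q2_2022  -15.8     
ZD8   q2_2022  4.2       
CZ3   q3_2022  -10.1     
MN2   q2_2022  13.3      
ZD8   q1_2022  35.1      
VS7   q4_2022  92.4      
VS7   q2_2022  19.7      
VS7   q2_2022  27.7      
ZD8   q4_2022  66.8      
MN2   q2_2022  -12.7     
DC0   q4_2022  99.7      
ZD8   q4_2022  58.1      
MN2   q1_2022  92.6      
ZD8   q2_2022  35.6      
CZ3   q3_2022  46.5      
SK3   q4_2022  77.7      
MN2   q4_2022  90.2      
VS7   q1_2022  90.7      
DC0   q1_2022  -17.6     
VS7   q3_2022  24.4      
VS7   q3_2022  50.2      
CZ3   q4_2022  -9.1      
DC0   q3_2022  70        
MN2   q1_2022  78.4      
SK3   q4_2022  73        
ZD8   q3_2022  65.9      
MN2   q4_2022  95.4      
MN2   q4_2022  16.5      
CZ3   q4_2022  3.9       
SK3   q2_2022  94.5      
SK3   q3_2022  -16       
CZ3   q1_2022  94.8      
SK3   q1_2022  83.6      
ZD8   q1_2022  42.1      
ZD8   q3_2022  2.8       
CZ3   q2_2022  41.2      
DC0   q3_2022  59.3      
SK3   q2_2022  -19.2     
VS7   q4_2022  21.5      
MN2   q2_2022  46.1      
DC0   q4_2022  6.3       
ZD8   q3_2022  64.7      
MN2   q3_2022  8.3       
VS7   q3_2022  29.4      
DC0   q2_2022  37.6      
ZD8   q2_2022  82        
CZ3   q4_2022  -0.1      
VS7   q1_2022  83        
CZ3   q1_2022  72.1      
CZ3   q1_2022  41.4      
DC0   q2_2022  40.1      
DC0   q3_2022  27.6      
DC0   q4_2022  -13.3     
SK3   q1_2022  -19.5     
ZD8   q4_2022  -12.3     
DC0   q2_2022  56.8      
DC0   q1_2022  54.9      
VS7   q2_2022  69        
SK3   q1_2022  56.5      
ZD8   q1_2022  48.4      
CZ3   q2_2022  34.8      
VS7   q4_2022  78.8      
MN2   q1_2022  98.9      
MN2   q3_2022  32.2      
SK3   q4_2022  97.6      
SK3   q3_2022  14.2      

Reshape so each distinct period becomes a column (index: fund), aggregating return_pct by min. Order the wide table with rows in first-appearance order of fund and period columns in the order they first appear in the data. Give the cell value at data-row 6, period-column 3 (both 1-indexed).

4.2

With rows in first-appearance order of fund, row 6 is fund=ZD8. period columns in first-appearance order: q3_2022, q1_2022, q2_2022, q4_2022; column 3 is q2_2022.
Long rows with fund=ZD8, period=q2_2022: min(4.2, 35.6, 82) = 4.2.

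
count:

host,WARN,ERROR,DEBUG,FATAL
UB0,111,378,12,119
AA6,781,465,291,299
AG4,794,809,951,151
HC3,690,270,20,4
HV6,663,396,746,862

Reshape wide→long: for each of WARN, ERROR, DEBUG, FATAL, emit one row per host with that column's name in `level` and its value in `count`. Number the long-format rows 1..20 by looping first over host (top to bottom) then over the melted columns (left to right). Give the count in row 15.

20 rows total (5 × 4). Row 15: index ⌊(15-1)/4⌋ = 3 into host → HC3; (15-1) mod 4 = 2 into the melted columns → DEBUG.
So row 15 is (HC3, DEBUG, 20); count = 20.

20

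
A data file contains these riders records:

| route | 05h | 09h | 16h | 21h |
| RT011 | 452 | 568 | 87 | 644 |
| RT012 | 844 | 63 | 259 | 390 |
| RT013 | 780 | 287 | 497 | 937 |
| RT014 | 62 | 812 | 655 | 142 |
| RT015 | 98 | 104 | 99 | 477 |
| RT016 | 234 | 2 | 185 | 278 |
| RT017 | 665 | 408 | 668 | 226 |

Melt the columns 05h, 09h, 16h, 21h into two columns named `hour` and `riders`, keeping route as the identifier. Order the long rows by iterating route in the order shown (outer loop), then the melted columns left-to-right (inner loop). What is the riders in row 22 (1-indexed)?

28 rows total (7 × 4). Row 22: index ⌊(22-1)/4⌋ = 5 into route → RT016; (22-1) mod 4 = 1 into the melted columns → 09h.
So row 22 is (RT016, 09h, 2); riders = 2.

2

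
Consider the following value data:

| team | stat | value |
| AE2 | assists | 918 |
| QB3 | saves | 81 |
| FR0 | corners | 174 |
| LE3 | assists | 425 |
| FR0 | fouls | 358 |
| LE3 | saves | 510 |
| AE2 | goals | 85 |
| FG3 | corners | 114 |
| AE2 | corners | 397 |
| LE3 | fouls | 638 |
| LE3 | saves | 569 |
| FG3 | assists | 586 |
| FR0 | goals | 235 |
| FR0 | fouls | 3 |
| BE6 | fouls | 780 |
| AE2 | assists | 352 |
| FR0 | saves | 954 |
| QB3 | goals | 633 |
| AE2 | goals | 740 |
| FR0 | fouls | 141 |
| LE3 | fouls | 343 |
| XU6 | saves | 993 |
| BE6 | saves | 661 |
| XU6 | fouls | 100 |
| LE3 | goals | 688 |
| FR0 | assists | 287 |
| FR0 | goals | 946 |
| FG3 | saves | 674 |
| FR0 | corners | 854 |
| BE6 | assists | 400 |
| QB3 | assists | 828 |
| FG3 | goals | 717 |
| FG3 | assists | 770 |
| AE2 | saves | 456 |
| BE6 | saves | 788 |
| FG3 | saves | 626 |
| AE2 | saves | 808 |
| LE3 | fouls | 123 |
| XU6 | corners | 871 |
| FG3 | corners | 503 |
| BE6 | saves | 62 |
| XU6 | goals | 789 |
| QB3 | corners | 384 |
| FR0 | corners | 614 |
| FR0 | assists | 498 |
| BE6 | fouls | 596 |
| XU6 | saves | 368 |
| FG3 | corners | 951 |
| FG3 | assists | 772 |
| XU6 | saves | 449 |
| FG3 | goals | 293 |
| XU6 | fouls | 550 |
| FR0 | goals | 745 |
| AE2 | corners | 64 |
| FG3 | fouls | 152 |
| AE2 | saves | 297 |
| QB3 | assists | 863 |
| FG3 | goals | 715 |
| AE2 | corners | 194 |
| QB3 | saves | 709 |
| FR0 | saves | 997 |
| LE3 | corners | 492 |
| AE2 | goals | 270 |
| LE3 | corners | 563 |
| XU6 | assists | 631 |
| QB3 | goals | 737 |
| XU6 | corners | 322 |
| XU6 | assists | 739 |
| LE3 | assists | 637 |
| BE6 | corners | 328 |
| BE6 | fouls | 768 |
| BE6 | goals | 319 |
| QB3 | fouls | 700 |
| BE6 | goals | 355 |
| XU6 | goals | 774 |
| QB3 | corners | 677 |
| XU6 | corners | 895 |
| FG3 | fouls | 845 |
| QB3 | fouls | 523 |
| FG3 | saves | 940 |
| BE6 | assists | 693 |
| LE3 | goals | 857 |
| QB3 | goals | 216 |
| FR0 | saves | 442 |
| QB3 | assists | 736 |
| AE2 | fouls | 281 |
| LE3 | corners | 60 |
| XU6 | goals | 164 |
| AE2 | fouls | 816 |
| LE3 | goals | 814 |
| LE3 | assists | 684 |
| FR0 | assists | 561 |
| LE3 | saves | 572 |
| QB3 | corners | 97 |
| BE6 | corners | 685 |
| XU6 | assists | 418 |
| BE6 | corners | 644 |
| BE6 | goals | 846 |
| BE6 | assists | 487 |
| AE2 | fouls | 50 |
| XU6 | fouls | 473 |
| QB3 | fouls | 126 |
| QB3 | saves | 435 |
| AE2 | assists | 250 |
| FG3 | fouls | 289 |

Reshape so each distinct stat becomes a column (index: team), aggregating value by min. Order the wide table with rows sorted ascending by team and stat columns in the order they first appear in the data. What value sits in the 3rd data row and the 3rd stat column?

With rows sorted ascending by team, row 3 is team=FG3. stat columns in first-appearance order: assists, saves, corners, fouls, goals; column 3 is corners.
Long rows with team=FG3, stat=corners: min(114, 503, 951) = 114.

114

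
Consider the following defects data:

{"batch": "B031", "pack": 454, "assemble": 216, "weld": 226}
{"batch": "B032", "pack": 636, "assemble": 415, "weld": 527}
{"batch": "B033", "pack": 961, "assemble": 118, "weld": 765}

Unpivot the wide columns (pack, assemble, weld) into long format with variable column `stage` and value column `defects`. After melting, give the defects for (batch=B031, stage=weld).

226

Unpivoting turns each (batch, wide-column) pair into one long row.
The wide cell at row B031, column weld holds 226, so the long row (B031, weld) has defects=226.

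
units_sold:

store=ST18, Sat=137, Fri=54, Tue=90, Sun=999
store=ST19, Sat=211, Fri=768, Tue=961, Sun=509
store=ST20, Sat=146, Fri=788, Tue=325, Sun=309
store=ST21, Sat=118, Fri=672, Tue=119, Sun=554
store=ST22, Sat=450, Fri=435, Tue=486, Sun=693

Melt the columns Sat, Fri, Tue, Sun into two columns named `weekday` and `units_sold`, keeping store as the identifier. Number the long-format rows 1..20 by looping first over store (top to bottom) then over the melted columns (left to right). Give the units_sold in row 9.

146

20 rows total (5 × 4). Row 9: index ⌊(9-1)/4⌋ = 2 into store → ST20; (9-1) mod 4 = 0 into the melted columns → Sat.
So row 9 is (ST20, Sat, 146); units_sold = 146.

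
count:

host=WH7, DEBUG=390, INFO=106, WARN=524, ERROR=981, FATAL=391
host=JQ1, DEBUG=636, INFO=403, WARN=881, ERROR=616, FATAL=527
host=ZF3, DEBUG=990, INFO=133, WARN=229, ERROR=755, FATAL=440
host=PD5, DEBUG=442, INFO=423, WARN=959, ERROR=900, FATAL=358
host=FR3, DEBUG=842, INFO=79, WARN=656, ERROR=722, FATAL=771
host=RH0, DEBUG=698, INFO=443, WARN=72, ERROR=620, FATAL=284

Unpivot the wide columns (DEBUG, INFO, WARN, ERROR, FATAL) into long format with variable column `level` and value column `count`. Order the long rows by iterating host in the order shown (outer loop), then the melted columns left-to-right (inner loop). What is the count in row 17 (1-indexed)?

30 rows total (6 × 5). Row 17: index ⌊(17-1)/5⌋ = 3 into host → PD5; (17-1) mod 5 = 1 into the melted columns → INFO.
So row 17 is (PD5, INFO, 423); count = 423.

423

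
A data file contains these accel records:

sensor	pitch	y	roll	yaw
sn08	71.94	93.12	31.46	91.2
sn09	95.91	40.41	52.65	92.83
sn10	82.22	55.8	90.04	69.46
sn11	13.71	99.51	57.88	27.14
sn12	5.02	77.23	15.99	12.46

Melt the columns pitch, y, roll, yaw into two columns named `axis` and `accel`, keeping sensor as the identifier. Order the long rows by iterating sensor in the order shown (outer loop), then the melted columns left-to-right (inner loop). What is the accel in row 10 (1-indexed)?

20 rows total (5 × 4). Row 10: index ⌊(10-1)/4⌋ = 2 into sensor → sn10; (10-1) mod 4 = 1 into the melted columns → y.
So row 10 is (sn10, y, 55.8); accel = 55.8.

55.8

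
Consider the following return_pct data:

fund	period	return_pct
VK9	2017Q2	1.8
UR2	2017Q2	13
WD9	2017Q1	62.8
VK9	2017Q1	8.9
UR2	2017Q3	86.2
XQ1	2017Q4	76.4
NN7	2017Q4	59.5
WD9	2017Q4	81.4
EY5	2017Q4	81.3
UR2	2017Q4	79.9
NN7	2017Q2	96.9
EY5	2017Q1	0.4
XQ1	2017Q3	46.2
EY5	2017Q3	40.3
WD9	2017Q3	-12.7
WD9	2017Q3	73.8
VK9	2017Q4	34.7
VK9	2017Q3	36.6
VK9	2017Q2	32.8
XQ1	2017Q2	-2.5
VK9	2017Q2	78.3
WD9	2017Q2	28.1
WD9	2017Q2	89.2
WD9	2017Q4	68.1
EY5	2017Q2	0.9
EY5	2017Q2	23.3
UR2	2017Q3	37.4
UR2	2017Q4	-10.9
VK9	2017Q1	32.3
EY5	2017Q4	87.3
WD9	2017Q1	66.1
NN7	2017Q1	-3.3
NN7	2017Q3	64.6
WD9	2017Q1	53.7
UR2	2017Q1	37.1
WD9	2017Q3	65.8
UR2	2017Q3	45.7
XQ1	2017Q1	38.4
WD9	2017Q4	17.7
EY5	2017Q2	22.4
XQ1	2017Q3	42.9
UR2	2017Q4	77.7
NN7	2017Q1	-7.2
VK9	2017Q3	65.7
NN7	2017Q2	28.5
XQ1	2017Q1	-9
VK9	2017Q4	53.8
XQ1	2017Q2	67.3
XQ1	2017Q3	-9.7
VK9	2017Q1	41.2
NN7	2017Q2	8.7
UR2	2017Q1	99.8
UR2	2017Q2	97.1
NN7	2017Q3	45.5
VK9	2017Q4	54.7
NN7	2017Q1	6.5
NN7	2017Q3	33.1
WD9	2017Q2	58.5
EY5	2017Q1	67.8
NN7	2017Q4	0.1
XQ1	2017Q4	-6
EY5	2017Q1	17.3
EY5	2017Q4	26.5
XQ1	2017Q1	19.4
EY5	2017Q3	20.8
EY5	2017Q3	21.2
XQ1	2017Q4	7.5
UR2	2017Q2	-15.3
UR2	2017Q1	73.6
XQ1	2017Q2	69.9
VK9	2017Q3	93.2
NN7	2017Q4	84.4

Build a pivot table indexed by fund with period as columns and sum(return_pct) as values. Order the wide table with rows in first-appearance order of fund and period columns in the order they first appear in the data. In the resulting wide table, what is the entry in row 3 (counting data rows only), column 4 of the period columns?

With rows in first-appearance order of fund, row 3 is fund=WD9. period columns in first-appearance order: 2017Q2, 2017Q1, 2017Q3, 2017Q4; column 4 is 2017Q4.
Long rows with fund=WD9, period=2017Q4: 81.4 + 68.1 + 17.7 = 167.2.

167.2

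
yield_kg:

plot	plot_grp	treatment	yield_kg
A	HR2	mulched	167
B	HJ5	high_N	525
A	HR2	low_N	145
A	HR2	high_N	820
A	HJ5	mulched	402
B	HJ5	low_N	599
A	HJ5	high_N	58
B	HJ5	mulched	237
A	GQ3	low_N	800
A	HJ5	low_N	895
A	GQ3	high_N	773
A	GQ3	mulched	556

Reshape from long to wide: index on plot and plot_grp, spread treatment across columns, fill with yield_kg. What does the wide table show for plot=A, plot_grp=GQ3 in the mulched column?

556

Wide layout: rows indexed by plot and plot_grp, columns are the 3 distinct treatment values (mulched, high_N, low_N).
Cell (plot=A, plot_grp=GQ3, treatment=mulched) draws from the long row where plot=A, plot_grp=GQ3 and treatment=mulched, which has yield_kg=556.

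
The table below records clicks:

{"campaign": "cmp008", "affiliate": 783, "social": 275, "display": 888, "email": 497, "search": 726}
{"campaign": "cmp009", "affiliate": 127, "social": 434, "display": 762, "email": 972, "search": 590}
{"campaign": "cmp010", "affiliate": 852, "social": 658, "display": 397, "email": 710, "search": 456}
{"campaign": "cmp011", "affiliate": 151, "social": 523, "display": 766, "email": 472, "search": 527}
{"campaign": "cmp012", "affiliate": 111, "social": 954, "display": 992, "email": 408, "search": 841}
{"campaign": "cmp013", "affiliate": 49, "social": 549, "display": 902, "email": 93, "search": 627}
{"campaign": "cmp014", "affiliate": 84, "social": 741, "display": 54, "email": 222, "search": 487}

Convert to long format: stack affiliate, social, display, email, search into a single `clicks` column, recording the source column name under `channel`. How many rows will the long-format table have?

7 campaign values × 5 melted columns = 35 rows.

35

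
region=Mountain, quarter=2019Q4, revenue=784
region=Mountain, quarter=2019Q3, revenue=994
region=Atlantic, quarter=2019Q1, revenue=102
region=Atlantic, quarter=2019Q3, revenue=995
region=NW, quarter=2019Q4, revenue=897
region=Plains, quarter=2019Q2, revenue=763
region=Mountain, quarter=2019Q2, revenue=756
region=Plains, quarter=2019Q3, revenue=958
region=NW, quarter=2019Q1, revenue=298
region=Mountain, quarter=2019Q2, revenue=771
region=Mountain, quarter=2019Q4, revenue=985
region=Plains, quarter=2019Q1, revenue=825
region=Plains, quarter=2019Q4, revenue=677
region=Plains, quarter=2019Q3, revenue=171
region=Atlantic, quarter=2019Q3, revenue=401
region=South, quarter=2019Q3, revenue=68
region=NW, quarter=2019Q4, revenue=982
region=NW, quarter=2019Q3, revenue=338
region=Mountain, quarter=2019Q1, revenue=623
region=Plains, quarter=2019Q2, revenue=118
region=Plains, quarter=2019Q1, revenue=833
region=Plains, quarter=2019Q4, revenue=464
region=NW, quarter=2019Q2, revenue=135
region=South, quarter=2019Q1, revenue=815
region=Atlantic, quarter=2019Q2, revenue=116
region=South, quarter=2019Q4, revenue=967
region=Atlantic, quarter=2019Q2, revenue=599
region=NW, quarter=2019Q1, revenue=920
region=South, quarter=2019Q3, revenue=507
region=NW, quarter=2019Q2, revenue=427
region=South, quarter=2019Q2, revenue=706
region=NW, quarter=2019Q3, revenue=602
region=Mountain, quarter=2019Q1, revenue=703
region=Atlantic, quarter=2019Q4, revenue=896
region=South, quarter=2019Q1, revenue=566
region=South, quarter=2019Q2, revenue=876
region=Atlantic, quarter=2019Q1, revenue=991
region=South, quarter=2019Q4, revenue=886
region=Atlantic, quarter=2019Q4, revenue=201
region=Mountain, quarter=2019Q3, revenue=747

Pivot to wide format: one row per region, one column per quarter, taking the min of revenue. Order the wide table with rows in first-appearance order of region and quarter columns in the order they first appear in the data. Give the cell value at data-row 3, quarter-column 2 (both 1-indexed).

With rows in first-appearance order of region, row 3 is region=NW. quarter columns in first-appearance order: 2019Q4, 2019Q3, 2019Q1, 2019Q2; column 2 is 2019Q3.
Long rows with region=NW, quarter=2019Q3: min(338, 602) = 338.

338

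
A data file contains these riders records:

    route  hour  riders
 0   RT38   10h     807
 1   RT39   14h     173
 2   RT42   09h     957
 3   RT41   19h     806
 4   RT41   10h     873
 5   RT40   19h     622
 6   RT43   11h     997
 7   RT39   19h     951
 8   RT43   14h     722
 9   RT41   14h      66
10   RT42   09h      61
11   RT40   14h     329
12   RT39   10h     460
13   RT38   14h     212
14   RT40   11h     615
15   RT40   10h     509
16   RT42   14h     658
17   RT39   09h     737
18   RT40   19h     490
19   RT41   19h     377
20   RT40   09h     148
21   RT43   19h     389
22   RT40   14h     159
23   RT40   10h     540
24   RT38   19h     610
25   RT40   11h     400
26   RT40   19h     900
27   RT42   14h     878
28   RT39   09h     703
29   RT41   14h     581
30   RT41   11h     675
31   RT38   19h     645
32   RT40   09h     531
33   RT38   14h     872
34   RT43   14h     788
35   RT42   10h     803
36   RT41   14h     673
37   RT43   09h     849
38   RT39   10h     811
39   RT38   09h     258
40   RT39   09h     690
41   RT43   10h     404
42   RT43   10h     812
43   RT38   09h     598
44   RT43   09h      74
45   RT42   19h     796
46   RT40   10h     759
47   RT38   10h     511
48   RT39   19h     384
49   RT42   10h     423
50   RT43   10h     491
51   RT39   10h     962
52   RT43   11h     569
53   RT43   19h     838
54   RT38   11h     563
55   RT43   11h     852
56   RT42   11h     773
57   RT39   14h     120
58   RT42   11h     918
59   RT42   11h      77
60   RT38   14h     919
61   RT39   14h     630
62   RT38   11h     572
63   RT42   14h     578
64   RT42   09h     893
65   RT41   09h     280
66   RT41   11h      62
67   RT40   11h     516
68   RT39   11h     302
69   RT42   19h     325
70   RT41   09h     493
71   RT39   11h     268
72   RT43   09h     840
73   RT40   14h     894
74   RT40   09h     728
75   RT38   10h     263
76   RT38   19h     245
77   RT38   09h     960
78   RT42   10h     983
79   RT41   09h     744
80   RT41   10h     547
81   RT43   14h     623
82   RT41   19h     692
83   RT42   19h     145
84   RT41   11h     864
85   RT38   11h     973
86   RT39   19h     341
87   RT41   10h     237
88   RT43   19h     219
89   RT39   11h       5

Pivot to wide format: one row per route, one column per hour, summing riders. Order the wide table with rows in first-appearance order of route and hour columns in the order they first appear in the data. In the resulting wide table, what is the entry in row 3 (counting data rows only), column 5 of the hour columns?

1768

With rows in first-appearance order of route, row 3 is route=RT42. hour columns in first-appearance order: 10h, 14h, 09h, 19h, 11h; column 5 is 11h.
Long rows with route=RT42, hour=11h: 773 + 918 + 77 = 1768.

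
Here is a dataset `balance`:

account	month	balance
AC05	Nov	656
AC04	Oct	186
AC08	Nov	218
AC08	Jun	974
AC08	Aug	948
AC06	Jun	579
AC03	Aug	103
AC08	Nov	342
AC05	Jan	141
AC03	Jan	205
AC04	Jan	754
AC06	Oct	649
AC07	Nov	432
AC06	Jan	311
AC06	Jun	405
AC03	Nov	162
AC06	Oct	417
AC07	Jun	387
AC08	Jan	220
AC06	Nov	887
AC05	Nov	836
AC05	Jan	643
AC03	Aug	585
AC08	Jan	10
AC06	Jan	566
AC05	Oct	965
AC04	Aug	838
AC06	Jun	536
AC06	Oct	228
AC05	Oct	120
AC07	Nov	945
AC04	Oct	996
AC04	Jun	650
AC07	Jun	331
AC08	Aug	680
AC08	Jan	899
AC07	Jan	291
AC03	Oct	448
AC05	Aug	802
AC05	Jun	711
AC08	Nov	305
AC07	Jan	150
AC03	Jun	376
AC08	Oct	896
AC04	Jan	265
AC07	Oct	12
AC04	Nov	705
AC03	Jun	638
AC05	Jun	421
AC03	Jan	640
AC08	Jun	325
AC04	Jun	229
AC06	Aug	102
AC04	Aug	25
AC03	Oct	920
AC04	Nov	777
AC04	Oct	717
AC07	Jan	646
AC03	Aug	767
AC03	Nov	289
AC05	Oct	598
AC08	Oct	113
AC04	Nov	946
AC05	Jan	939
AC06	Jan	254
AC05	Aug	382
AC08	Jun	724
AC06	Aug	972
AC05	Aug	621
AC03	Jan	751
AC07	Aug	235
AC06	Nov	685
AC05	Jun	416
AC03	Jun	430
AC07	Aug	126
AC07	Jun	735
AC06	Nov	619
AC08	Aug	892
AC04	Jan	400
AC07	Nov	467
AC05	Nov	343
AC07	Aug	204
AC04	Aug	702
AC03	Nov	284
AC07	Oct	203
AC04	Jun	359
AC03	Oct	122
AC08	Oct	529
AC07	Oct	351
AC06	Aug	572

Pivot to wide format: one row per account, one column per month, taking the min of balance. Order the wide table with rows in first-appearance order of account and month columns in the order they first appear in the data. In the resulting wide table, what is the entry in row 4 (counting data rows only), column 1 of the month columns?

With rows in first-appearance order of account, row 4 is account=AC06. month columns in first-appearance order: Nov, Oct, Jun, Aug, Jan; column 1 is Nov.
Long rows with account=AC06, month=Nov: min(887, 685, 619) = 619.

619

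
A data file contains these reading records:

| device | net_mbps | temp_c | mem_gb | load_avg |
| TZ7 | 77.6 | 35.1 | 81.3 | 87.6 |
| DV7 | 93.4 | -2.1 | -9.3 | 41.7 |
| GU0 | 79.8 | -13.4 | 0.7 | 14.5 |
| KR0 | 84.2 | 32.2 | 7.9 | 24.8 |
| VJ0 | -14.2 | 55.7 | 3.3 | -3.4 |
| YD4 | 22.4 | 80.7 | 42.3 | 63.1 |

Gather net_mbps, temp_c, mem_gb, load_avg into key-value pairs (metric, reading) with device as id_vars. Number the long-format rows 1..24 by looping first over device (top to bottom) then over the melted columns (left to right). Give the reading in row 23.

24 rows total (6 × 4). Row 23: index ⌊(23-1)/4⌋ = 5 into device → YD4; (23-1) mod 4 = 2 into the melted columns → mem_gb.
So row 23 is (YD4, mem_gb, 42.3); reading = 42.3.

42.3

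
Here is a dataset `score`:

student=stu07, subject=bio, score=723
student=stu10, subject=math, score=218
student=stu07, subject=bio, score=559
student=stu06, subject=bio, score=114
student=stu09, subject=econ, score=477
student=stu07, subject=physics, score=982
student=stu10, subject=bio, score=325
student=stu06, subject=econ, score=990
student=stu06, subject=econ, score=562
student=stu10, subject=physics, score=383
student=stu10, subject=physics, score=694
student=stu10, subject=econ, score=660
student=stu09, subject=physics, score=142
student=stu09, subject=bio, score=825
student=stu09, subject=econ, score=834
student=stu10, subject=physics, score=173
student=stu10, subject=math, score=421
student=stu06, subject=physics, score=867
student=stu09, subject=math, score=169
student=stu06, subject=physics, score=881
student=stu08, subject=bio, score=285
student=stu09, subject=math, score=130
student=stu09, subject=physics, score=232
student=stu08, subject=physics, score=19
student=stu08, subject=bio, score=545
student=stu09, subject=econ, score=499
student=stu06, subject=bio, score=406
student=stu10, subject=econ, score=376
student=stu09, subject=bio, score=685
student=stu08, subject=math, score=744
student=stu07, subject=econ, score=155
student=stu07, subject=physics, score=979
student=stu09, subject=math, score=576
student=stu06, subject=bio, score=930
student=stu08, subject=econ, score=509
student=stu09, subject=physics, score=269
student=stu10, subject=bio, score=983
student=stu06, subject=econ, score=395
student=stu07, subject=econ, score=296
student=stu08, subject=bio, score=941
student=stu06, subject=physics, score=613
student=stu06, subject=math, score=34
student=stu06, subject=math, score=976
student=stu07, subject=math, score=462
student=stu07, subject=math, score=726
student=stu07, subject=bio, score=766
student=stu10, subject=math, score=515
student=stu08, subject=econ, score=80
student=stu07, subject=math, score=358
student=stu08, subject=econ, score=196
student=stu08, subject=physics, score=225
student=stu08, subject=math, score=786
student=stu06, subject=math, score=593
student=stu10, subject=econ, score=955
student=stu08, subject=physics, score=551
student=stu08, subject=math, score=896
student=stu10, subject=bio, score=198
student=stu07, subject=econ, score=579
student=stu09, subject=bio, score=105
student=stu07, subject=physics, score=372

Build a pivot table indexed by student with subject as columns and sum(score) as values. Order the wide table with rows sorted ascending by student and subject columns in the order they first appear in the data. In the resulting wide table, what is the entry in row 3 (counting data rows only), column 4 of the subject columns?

795

With rows sorted ascending by student, row 3 is student=stu08. subject columns in first-appearance order: bio, math, econ, physics; column 4 is physics.
Long rows with student=stu08, subject=physics: 19 + 225 + 551 = 795.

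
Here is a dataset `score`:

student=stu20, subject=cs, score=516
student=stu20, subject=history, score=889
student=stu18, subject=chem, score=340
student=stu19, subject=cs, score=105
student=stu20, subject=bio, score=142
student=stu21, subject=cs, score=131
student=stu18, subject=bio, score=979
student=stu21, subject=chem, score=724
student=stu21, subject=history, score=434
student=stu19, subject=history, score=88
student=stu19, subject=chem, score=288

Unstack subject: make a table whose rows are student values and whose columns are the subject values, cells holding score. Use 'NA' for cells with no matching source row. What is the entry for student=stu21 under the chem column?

The long row with student=stu21, subject=chem has score=724.

724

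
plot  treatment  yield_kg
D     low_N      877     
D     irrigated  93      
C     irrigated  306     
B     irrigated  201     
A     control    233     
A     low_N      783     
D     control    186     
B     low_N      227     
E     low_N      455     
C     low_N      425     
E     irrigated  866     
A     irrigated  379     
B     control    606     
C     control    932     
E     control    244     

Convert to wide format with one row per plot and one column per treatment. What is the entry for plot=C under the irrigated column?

Wide layout: rows indexed by plot, columns are the 3 distinct treatment values (low_N, irrigated, control).
Cell (plot=C, treatment=irrigated) draws from the long row where plot=C and treatment=irrigated, which has yield_kg=306.

306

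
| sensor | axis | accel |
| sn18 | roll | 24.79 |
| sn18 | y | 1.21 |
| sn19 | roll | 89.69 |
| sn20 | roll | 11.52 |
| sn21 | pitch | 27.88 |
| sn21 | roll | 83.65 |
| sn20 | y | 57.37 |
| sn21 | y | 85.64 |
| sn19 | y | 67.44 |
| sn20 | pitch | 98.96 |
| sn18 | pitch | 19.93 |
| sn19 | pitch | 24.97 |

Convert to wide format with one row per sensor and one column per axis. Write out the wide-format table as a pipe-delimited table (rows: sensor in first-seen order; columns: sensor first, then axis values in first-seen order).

| sensor | roll | y | pitch |
| sn18 | 24.79 | 1.21 | 19.93 |
| sn19 | 89.69 | 67.44 | 24.97 |
| sn20 | 11.52 | 57.37 | 98.96 |
| sn21 | 83.65 | 85.64 | 27.88 |

Columns: sensor plus the 3 distinct axis values (roll, y, pitch).
For example, row sn18 column roll takes accel=24.79 from the long row (sn18, roll).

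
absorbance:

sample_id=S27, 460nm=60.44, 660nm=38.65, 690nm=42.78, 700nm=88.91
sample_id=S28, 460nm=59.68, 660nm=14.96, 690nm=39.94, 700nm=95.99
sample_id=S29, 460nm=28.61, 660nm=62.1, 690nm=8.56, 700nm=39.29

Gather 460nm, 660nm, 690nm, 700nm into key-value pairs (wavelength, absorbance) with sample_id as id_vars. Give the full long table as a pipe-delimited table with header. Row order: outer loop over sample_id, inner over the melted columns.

Each (sample_id, column) pair becomes one row: 3 × 4 = 12 rows.
For example, (S27, 460nm) → absorbance=60.44.

| sample_id | wavelength | absorbance |
| S27 | 460nm | 60.44 |
| S27 | 660nm | 38.65 |
| S27 | 690nm | 42.78 |
| S27 | 700nm | 88.91 |
| S28 | 460nm | 59.68 |
| S28 | 660nm | 14.96 |
| S28 | 690nm | 39.94 |
| S28 | 700nm | 95.99 |
| S29 | 460nm | 28.61 |
| S29 | 660nm | 62.1 |
| S29 | 690nm | 8.56 |
| S29 | 700nm | 39.29 |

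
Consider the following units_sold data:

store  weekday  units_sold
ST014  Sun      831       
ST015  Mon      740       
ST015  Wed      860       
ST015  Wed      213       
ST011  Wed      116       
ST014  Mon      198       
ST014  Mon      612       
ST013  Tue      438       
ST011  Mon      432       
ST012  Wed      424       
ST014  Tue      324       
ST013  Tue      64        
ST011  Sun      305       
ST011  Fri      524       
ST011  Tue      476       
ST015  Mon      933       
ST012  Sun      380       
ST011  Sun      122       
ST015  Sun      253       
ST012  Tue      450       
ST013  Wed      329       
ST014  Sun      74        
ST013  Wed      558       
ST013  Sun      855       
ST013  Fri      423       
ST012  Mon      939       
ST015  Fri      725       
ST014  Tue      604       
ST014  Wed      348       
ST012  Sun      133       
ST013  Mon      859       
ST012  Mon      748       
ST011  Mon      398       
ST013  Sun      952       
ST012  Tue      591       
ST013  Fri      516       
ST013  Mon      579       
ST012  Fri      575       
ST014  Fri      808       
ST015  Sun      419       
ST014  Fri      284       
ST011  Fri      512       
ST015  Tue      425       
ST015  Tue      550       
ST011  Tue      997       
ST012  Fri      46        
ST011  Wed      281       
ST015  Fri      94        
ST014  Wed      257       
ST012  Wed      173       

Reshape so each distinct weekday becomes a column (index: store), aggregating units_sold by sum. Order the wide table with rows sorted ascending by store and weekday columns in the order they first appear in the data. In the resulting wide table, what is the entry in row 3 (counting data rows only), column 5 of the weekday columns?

939

With rows sorted ascending by store, row 3 is store=ST013. weekday columns in first-appearance order: Sun, Mon, Wed, Tue, Fri; column 5 is Fri.
Long rows with store=ST013, weekday=Fri: 423 + 516 = 939.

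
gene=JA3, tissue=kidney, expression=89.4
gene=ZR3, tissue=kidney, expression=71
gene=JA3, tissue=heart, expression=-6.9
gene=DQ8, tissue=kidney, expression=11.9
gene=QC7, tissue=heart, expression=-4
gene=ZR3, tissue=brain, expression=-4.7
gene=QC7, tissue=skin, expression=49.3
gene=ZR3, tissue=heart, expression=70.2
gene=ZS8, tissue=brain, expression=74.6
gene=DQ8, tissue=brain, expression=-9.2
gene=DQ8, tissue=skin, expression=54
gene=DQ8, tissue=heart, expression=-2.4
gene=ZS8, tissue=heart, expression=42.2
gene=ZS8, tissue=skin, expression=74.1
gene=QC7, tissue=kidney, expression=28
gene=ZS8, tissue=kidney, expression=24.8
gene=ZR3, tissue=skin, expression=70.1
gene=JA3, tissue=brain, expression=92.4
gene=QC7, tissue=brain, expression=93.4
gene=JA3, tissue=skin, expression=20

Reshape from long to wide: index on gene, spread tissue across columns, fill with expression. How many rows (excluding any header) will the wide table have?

5 distinct gene values → 5 rows.

5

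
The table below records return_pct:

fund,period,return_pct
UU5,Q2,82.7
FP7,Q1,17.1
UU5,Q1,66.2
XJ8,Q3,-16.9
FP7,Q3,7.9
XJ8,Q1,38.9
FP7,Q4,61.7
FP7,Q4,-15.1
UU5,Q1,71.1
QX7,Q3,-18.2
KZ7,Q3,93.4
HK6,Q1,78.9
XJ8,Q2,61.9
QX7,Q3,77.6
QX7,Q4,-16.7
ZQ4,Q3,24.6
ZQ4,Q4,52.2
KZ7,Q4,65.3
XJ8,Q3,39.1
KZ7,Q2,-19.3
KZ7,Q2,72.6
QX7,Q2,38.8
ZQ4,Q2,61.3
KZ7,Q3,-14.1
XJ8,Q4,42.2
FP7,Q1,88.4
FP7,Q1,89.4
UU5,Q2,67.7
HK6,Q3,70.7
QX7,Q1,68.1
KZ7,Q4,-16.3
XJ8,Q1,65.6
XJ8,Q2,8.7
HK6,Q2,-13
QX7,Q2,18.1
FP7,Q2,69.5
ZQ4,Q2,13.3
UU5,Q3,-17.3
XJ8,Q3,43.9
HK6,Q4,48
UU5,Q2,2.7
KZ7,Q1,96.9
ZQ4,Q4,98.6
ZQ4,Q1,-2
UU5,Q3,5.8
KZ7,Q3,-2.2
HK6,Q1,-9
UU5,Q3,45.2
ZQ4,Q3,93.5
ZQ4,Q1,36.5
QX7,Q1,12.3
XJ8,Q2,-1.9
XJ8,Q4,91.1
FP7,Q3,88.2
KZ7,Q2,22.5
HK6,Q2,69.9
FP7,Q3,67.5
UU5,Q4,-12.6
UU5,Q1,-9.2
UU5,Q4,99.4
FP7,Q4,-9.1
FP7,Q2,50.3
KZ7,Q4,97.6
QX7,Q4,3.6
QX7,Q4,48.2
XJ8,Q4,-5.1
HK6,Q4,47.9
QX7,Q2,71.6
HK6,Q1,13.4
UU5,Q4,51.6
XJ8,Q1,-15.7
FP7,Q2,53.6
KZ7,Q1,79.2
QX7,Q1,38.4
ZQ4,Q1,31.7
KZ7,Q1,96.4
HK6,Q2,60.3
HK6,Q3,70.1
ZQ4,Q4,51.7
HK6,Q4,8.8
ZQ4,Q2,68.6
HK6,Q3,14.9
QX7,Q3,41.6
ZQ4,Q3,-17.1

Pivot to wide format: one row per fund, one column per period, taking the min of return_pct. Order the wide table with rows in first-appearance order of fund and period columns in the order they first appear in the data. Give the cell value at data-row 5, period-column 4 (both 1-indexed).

With rows in first-appearance order of fund, row 5 is fund=KZ7. period columns in first-appearance order: Q2, Q1, Q3, Q4; column 4 is Q4.
Long rows with fund=KZ7, period=Q4: min(65.3, -16.3, 97.6) = -16.3.

-16.3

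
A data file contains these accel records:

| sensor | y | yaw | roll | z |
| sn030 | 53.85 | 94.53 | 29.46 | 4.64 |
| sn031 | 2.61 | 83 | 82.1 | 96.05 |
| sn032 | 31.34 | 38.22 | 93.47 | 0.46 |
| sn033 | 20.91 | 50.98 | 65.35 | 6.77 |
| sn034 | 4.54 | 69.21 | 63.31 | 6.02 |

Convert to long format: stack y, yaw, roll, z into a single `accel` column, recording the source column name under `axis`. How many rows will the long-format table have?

5 sensor values × 4 melted columns = 20 rows.

20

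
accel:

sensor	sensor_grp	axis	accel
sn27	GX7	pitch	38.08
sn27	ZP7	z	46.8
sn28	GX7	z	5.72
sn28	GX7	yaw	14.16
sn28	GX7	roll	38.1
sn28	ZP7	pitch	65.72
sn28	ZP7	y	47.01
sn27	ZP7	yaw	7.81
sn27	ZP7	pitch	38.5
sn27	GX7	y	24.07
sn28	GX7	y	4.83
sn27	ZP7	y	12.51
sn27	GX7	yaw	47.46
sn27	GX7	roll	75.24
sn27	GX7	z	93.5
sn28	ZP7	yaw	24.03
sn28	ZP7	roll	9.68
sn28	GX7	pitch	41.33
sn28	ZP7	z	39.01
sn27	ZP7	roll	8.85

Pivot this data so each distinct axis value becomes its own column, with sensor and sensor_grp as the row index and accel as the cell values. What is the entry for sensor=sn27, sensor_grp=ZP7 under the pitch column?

Wide layout: rows indexed by sensor and sensor_grp, columns are the 5 distinct axis values (pitch, z, yaw, roll, y).
Cell (sensor=sn27, sensor_grp=ZP7, axis=pitch) draws from the long row where sensor=sn27, sensor_grp=ZP7 and axis=pitch, which has accel=38.5.

38.5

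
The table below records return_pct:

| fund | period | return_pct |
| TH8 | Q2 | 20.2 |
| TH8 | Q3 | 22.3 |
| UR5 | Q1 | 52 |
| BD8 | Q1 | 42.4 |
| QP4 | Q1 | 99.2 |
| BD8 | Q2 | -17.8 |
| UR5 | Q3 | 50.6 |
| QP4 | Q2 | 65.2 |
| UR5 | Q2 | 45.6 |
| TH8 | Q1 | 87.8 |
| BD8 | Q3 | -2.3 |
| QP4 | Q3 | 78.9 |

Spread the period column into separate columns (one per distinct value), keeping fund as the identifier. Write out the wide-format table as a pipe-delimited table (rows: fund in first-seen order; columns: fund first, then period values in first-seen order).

| fund | Q2 | Q3 | Q1 |
| TH8 | 20.2 | 22.3 | 87.8 |
| UR5 | 45.6 | 50.6 | 52 |
| BD8 | -17.8 | -2.3 | 42.4 |
| QP4 | 65.2 | 78.9 | 99.2 |

Columns: fund plus the 3 distinct period values (Q2, Q3, Q1).
For example, row TH8 column Q2 takes return_pct=20.2 from the long row (TH8, Q2).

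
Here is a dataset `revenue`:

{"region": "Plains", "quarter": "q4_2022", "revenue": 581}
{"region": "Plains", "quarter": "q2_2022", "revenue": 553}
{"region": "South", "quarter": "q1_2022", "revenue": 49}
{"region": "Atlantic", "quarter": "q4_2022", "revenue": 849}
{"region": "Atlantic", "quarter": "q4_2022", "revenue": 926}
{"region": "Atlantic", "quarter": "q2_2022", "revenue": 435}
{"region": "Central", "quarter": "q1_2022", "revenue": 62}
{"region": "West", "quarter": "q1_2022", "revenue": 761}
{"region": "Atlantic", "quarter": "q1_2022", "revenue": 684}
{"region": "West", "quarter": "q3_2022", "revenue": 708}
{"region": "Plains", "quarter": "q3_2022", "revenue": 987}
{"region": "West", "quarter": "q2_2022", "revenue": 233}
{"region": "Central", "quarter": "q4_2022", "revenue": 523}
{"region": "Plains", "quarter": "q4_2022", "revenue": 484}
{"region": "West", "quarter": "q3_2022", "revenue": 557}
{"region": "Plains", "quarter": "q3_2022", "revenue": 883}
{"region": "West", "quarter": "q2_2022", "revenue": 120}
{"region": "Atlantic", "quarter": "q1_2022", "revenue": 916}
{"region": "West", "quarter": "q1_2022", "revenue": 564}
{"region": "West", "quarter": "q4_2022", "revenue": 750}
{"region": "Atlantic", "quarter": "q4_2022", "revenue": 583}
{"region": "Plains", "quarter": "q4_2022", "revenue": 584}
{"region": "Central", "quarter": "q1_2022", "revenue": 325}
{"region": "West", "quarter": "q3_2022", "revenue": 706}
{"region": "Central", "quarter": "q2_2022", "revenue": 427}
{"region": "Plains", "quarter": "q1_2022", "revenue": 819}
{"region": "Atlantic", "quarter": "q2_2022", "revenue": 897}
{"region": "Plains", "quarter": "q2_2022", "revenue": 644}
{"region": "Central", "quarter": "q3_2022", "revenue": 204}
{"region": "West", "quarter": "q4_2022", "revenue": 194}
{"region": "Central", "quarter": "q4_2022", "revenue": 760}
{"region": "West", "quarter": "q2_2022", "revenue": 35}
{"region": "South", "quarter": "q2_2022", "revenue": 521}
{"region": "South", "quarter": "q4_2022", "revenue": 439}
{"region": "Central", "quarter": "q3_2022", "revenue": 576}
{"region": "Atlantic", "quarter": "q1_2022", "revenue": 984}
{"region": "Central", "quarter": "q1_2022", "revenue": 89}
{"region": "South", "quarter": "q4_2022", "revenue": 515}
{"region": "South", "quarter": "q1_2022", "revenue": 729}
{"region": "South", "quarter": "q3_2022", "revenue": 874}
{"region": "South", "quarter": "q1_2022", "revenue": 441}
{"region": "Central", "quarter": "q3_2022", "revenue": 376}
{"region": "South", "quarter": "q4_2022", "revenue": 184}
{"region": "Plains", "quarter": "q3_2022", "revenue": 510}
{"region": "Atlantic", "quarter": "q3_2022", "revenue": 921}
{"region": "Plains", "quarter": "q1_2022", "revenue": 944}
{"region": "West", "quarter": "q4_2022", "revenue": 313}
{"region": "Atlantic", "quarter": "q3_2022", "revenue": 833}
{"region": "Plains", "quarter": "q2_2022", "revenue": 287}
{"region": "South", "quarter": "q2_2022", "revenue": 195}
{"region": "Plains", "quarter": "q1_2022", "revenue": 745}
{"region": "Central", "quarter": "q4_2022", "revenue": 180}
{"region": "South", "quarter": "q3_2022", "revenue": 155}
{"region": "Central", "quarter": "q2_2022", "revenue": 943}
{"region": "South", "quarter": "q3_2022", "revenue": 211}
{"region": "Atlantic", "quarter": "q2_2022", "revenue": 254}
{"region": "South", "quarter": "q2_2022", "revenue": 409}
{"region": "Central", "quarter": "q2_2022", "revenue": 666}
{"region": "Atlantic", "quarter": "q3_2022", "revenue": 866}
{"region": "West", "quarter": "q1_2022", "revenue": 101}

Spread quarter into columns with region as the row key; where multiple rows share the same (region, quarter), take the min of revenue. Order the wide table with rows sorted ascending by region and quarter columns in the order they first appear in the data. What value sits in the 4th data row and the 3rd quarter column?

With rows sorted ascending by region, row 4 is region=South. quarter columns in first-appearance order: q4_2022, q2_2022, q1_2022, q3_2022; column 3 is q1_2022.
Long rows with region=South, quarter=q1_2022: min(49, 729, 441) = 49.

49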